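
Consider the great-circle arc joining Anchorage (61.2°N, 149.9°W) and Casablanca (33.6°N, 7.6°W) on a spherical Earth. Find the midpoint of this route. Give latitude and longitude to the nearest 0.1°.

≈ (69.3°N, 40.7°W)

Convert each endpoint to a unit vector on the sphere (x = cos φ cos λ, y = cos φ sin λ, z = sin φ).
The central angle between the endpoints is δ = arccos(p₁·p₂) ≈ 1.403 rad (80.4°).
Interpolate at f = 1/2 with slerp weights a = sin((1−f)δ)/sin δ ≈ 0.654, b = sin(fδ)/sin δ ≈ 0.654.
p = a·p₁ + b·p₂ ≈ (0.268, -0.230, 0.936); φ = arcsin(p_z) ≈ 69.33°, λ = atan2(p_y, p_x) ≈ -40.71°.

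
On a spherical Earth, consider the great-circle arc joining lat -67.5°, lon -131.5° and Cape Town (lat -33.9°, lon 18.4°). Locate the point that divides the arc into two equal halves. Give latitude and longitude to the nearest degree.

≈ lat -70°, lon -3°

Write both endpoints as unit vectors p₁, p₂ with components (cos φ cos λ, cos φ sin λ, sin φ).
The central angle between the endpoints is δ = arccos(p₁·p₂) ≈ 1.328 rad (76.1°).
Interpolate at f = 1/2 with slerp weights a = sin((1−f)δ)/sin δ ≈ 0.635, b = sin(fδ)/sin δ ≈ 0.635.
p = a·p₁ + b·p₂ ≈ (0.339, -0.016, -0.941); φ = arcsin(p_z) ≈ -70.16°, λ = atan2(p_y, p_x) ≈ -2.64°.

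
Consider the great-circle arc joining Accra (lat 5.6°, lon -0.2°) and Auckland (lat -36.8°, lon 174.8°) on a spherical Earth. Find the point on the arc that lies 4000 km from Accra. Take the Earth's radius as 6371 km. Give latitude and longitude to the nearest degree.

≈ lat -30°, lon 5°

From cos δ = sin φ₁ sin φ₂ + cos φ₁ cos φ₂ cos Δλ, the central angle is δ ≈ 2.591 rad (148.5°). The total great-circle distance is δ·R ≈ 2.591 × 6371 ≈ 16509 km, so the target fraction is f = 4000/16509 ≈ 0.242.
Interpolate at f ≈ 0.242 with slerp weights a = sin((1−f)δ)/sin δ ≈ 1.767, b = sin(fδ)/sin δ ≈ 1.123.
p = a·p₁ + b·p₂ ≈ (0.863, 0.075, -0.500); φ = arcsin(p_z) ≈ -30.03°, λ = atan2(p_y, p_x) ≈ 4.99°.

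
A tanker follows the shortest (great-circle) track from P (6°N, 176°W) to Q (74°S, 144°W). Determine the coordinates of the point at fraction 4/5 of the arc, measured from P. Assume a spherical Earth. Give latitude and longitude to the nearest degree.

Write both endpoints as unit vectors p₁, p₂ with components (cos φ cos λ, cos φ sin λ, sin φ).
The central angle between the endpoints is δ = arccos(p₁·p₂) ≈ 1.438 rad (82.4°).
Interpolate at f = 4/5 with slerp weights a = sin((1−f)δ)/sin δ ≈ 0.286, b = sin(fδ)/sin δ ≈ 0.921.
p = a·p₁ + b·p₂ ≈ (-0.489, -0.169, -0.856); φ = arcsin(p_z) ≈ -58.82°, λ = atan2(p_y, p_x) ≈ -160.94°.

≈ (59°S, 161°W)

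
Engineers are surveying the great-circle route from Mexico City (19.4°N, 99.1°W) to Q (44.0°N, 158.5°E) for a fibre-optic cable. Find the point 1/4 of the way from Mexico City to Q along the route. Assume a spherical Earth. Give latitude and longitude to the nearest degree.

Write both endpoints as unit vectors p₁, p₂ with components (cos φ cos λ, cos φ sin λ, sin φ).
The central angle between the endpoints is δ = arccos(p₁·p₂) ≈ 1.486 rad (85.1°).
Interpolate at f = 1/4 with slerp weights a = sin((1−f)δ)/sin δ ≈ 0.901, b = sin(fδ)/sin δ ≈ 0.364.
p = a·p₁ + b·p₂ ≈ (-0.378, -0.743, 0.552); φ = arcsin(p_z) ≈ 33.52°, λ = atan2(p_y, p_x) ≈ -116.98°.

≈ (34°N, 117°W)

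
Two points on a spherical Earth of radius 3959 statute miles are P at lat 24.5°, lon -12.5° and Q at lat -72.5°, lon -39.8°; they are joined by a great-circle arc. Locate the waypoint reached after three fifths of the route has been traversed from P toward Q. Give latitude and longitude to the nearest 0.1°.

Convert each endpoint to a unit vector on the sphere (x = cos φ cos λ, y = cos φ sin λ, z = sin φ).
The central angle between the endpoints is δ = arccos(p₁·p₂) ≈ 1.724 rad (98.8°).
Interpolate at f = 3/5 with slerp weights a = sin((1−f)δ)/sin δ ≈ 0.644, b = sin(fδ)/sin δ ≈ 0.870.
p = a·p₁ + b·p₂ ≈ (0.773, -0.294, -0.562); φ = arcsin(p_z) ≈ -34.23°, λ = atan2(p_y, p_x) ≈ -20.84°.

≈ lat -34.2°, lon -20.8°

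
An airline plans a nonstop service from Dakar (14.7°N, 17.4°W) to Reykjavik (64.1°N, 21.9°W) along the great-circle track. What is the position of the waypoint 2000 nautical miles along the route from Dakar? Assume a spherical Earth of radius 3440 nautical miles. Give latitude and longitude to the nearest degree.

≈ (48°N, 20°W)

Write both endpoints as unit vectors p₁, p₂ with components (cos φ cos λ, cos φ sin λ, sin φ).
The central angle between the endpoints is δ = arccos(p₁·p₂) ≈ 0.864 rad (49.5°). The total great-circle distance is δ·R ≈ 0.864 × 3440 ≈ 2972 nmi, so the target fraction is f = 2000/2972 ≈ 0.673.
Interpolate at f ≈ 0.673 with slerp weights a = sin((1−f)δ)/sin δ ≈ 0.367, b = sin(fδ)/sin δ ≈ 0.722.
p = a·p₁ + b·p₂ ≈ (0.631, -0.224, 0.743); φ = arcsin(p_z) ≈ 47.97°, λ = atan2(p_y, p_x) ≈ -19.52°.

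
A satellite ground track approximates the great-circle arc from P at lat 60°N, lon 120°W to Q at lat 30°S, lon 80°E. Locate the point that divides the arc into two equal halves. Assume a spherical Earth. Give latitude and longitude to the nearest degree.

≈ lat 40°N, lon 103°E

From cos δ = sin φ₁ sin φ₂ + cos φ₁ cos φ₂ cos Δλ, the central angle is δ ≈ 2.568 rad (147.1°).
Interpolate at f = 1/2 with slerp weights a = sin((1−f)δ)/sin δ ≈ 1.767, b = sin(fδ)/sin δ ≈ 1.767.
p = a·p₁ + b·p₂ ≈ (-0.176, 0.742, 0.647); φ = arcsin(p_z) ≈ 40.31°, λ = atan2(p_y, p_x) ≈ 103.35°.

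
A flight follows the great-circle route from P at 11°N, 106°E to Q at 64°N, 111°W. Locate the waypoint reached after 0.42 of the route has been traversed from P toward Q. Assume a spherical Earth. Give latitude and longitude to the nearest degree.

Write both endpoints as unit vectors p₁, p₂ with components (cos φ cos λ, cos φ sin λ, sin φ).
The central angle between the endpoints is δ = arccos(p₁·p₂) ≈ 1.744 rad (99.9°).
Interpolate at f = 0.42 with slerp weights a = sin((1−f)δ)/sin δ ≈ 0.860, b = sin(fδ)/sin δ ≈ 0.679.
p = a·p₁ + b·p₂ ≈ (-0.339, 0.534, 0.774); φ = arcsin(p_z) ≈ 50.74°, λ = atan2(p_y, p_x) ≈ 122.44°.

≈ 51°N, 122°E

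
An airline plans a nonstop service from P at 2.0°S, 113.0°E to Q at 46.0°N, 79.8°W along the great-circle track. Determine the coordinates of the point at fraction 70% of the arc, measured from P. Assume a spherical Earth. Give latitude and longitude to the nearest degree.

≈ 77°N, 147°W

Convert each endpoint to a unit vector on the sphere (x = cos φ cos λ, y = cos φ sin λ, z = sin φ).
The central angle between the endpoints is δ = arccos(p₁·p₂) ≈ 2.349 rad (134.6°).
Interpolate at f = 0.70 with slerp weights a = sin((1−f)δ)/sin δ ≈ 0.910, b = sin(fδ)/sin δ ≈ 1.401.
p = a·p₁ + b·p₂ ≈ (-0.183, -0.121, 0.976); φ = arcsin(p_z) ≈ 77.34°, λ = atan2(p_y, p_x) ≈ -146.62°.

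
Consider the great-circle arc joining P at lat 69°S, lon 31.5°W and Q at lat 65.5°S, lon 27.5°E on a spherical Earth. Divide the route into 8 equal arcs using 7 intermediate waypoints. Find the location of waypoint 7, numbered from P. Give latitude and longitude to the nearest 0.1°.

Write both endpoints as unit vectors p₁, p₂ with components (cos φ cos λ, cos φ sin λ, sin φ).
The central angle between the endpoints is δ = arccos(p₁·p₂) ≈ 0.387 rad (22.2°).
Interpolate at f = 7/8 with slerp weights a = sin((1−f)δ)/sin δ ≈ 0.128, b = sin(fδ)/sin δ ≈ 0.880.
p = a·p₁ + b·p₂ ≈ (0.363, 0.145, -0.921); φ = arcsin(p_z) ≈ -67.01°, λ = atan2(p_y, p_x) ≈ 21.72°.

≈ lat 67.0°S, lon 21.7°E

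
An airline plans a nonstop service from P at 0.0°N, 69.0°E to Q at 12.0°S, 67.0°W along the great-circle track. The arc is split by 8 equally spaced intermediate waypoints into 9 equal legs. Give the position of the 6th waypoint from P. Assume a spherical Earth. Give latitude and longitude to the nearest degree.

The haversine formula gives a central angle δ ≈ 2.351 rad (134.7°) between the endpoints.
Interpolate at f = 6/9 with slerp weights a = sin((1−f)δ)/sin δ ≈ 0.993, b = sin(fδ)/sin δ ≈ 1.407.
p = a·p₁ + b·p₂ ≈ (0.894, -0.340, -0.293); φ = arcsin(p_z) ≈ -17.01°, λ = atan2(p_y, p_x) ≈ -20.80°.

≈ 17°S, 21°W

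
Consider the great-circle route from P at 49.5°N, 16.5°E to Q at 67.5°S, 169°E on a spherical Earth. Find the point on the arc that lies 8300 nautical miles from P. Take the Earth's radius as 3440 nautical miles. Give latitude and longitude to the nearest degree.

≈ 72°S, 113°E

Write both endpoints as unit vectors p₁, p₂ with components (cos φ cos λ, cos φ sin λ, sin φ).
The central angle between the endpoints is δ = arccos(p₁·p₂) ≈ 2.747 rad (157.4°). The total great-circle distance is δ·R ≈ 2.747 × 3440 ≈ 9448 nmi, so the target fraction is f = 8300/9448 ≈ 0.878.
Interpolate at f ≈ 0.878 with slerp weights a = sin((1−f)δ)/sin δ ≈ 0.851, b = sin(fδ)/sin δ ≈ 1.730.
p = a·p₁ + b·p₂ ≈ (-0.120, 0.283, -0.951); φ = arcsin(p_z) ≈ -72.08°, λ = atan2(p_y, p_x) ≈ 112.95°.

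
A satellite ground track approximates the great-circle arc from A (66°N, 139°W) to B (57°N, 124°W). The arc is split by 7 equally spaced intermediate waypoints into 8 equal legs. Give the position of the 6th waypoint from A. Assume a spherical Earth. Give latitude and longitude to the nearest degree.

Convert each endpoint to a unit vector on the sphere (x = cos φ cos λ, y = cos φ sin λ, z = sin φ).
The central angle between the endpoints is δ = arccos(p₁·p₂) ≈ 0.200 rad (11.4°).
Interpolate at f = 6/8 with slerp weights a = sin((1−f)δ)/sin δ ≈ 0.252, b = sin(fδ)/sin δ ≈ 0.752.
p = a·p₁ + b·p₂ ≈ (-0.306, -0.407, 0.861); φ = arcsin(p_z) ≈ 59.39°, λ = atan2(p_y, p_x) ≈ -126.98°.

≈ (59°N, 127°W)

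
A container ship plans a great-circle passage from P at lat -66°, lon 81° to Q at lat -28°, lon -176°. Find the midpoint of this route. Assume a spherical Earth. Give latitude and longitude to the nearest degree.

≈ lat -57°, lon 157°

From cos δ = sin φ₁ sin φ₂ + cos φ₁ cos φ₂ cos Δλ, the central angle is δ ≈ 1.215 rad (69.6°).
Interpolate at f = 1/2 with slerp weights a = sin((1−f)δ)/sin δ ≈ 0.609, b = sin(fδ)/sin δ ≈ 0.609.
p = a·p₁ + b·p₂ ≈ (-0.498, 0.207, -0.842); φ = arcsin(p_z) ≈ -57.38°, λ = atan2(p_y, p_x) ≈ 157.40°.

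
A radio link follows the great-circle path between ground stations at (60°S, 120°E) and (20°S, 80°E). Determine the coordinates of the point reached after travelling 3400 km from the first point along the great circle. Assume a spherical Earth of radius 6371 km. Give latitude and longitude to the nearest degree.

Convert each endpoint to a unit vector on the sphere (x = cos φ cos λ, y = cos φ sin λ, z = sin φ).
The central angle between the endpoints is δ = arccos(p₁·p₂) ≈ 0.855 rad (49.0°). The total great-circle distance is δ·R ≈ 0.855 × 6371 ≈ 5448 km, so the target fraction is f = 3400/5448 ≈ 0.624.
Interpolate at f ≈ 0.624 with slerp weights a = sin((1−f)δ)/sin δ ≈ 0.419, b = sin(fδ)/sin δ ≈ 0.674.
p = a·p₁ + b·p₂ ≈ (0.005, 0.805, -0.593); φ = arcsin(p_z) ≈ -36.38°, λ = atan2(p_y, p_x) ≈ 89.62°.

≈ (36°S, 90°E)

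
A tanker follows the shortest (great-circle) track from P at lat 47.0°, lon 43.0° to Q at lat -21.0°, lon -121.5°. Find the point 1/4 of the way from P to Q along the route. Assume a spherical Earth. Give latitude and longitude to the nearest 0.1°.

Write both endpoints as unit vectors p₁, p₂ with components (cos φ cos λ, cos φ sin λ, sin φ).
The central angle between the endpoints is δ = arccos(p₁·p₂) ≈ 2.638 rad (151.1°).
Interpolate at f = 1/4 with slerp weights a = sin((1−f)δ)/sin δ ≈ 1.901, b = sin(fδ)/sin δ ≈ 1.268.
p = a·p₁ + b·p₂ ≈ (0.329, -0.125, 0.936); φ = arcsin(p_z) ≈ 69.36°, λ = atan2(p_y, p_x) ≈ -20.85°.

≈ lat 69.4°, lon -20.8°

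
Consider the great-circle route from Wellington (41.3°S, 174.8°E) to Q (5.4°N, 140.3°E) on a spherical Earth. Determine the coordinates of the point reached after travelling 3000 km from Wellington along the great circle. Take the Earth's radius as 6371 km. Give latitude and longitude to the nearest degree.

≈ (20°S, 156°E)

From cos δ = sin φ₁ sin φ₂ + cos φ₁ cos φ₂ cos Δλ, the central angle is δ ≈ 0.983 rad (56.3°). The total great-circle distance is δ·R ≈ 0.983 × 6371 ≈ 6265 km, so the target fraction is f = 3000/6265 ≈ 0.479.
Interpolate at f ≈ 0.479 with slerp weights a = sin((1−f)δ)/sin δ ≈ 0.589, b = sin(fδ)/sin δ ≈ 0.545.
p = a·p₁ + b·p₂ ≈ (-0.858, 0.387, -0.337); φ = arcsin(p_z) ≈ -19.72°, λ = atan2(p_y, p_x) ≈ 155.74°.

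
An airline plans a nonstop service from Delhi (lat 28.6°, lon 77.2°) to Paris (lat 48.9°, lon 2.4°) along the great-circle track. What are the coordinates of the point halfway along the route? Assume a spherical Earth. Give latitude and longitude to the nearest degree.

≈ lat 45°, lon 46°

From cos δ = sin φ₁ sin φ₂ + cos φ₁ cos φ₂ cos Δλ, the central angle is δ ≈ 1.033 rad (59.2°).
Interpolate at f = 1/2 with slerp weights a = sin((1−f)δ)/sin δ ≈ 0.575, b = sin(fδ)/sin δ ≈ 0.575.
p = a·p₁ + b·p₂ ≈ (0.490, 0.508, 0.709); φ = arcsin(p_z) ≈ 45.12°, λ = atan2(p_y, p_x) ≈ 46.07°.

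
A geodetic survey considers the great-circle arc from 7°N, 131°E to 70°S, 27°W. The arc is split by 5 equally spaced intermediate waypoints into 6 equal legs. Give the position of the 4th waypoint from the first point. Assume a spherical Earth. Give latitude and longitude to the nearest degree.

Convert each endpoint to a unit vector on the sphere (x = cos φ cos λ, y = cos φ sin λ, z = sin φ).
The central angle between the endpoints is δ = arccos(p₁·p₂) ≈ 2.014 rad (115.4°).
Interpolate at f = 4/6 with slerp weights a = sin((1−f)δ)/sin δ ≈ 0.689, b = sin(fδ)/sin δ ≈ 1.079.
p = a·p₁ + b·p₂ ≈ (-0.120, 0.349, -0.930); φ = arcsin(p_z) ≈ -68.37°, λ = atan2(p_y, p_x) ≈ 108.98°.

≈ 68°S, 109°E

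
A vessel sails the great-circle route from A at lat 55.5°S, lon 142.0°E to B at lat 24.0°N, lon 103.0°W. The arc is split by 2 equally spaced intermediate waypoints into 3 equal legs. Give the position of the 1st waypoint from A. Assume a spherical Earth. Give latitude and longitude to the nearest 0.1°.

From cos δ = sin φ₁ sin φ₂ + cos φ₁ cos φ₂ cos Δλ, the central angle is δ ≈ 2.158 rad (123.6°).
Interpolate at f = 1/3 with slerp weights a = sin((1−f)δ)/sin δ ≈ 1.191, b = sin(fδ)/sin δ ≈ 0.791.
p = a·p₁ + b·p₂ ≈ (-0.694, -0.289, -0.659); φ = arcsin(p_z) ≈ -41.25°, λ = atan2(p_y, p_x) ≈ -157.38°.

≈ lat 41.2°S, lon 157.4°W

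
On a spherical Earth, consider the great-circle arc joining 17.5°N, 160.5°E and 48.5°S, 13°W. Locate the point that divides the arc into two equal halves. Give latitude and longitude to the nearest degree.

≈ 56°S, 146°E

From cos δ = sin φ₁ sin φ₂ + cos φ₁ cos φ₂ cos Δλ, the central angle is δ ≈ 2.593 rad (148.6°).
Interpolate at f = 1/2 with slerp weights a = sin((1−f)δ)/sin δ ≈ 1.845, b = sin(fδ)/sin δ ≈ 1.845.
p = a·p₁ + b·p₂ ≈ (-0.467, 0.312, -0.827); φ = arcsin(p_z) ≈ -55.79°, λ = atan2(p_y, p_x) ≈ 146.25°.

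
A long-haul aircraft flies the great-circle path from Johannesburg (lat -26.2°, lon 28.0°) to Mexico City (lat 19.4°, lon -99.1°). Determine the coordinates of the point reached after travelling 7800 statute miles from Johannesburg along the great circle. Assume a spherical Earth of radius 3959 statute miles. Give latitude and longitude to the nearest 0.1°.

From cos δ = sin φ₁ sin φ₂ + cos φ₁ cos φ₂ cos Δλ, the central angle is δ ≈ 2.288 rad (131.1°). The total great-circle distance is δ·R ≈ 2.288 × 3959 ≈ 9058 mi, so the target fraction is f = 7800/9058 ≈ 0.861.
Interpolate at f ≈ 0.861 with slerp weights a = sin((1−f)δ)/sin δ ≈ 0.414, b = sin(fδ)/sin δ ≈ 1.222.
p = a·p₁ + b·p₂ ≈ (0.146, -0.964, 0.223); φ = arcsin(p_z) ≈ 12.89°, λ = atan2(p_y, p_x) ≈ -81.39°.

≈ lat 12.9°, lon -81.4°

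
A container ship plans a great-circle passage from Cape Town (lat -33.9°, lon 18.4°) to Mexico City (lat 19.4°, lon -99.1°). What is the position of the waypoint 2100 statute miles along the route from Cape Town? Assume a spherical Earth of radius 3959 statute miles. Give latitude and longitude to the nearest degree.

Convert each endpoint to a unit vector on the sphere (x = cos φ cos λ, y = cos φ sin λ, z = sin φ).
The central angle between the endpoints is δ = arccos(p₁·p₂) ≈ 2.149 rad (123.1°). The total great-circle distance is δ·R ≈ 2.149 × 3959 ≈ 8509 mi, so the target fraction is f = 2100/8509 ≈ 0.247.
Interpolate at f ≈ 0.247 with slerp weights a = sin((1−f)δ)/sin δ ≈ 1.193, b = sin(fδ)/sin δ ≈ 0.604.
p = a·p₁ + b·p₂ ≈ (0.849, -0.250, -0.465); φ = arcsin(p_z) ≈ -27.69°, λ = atan2(p_y, p_x) ≈ -16.41°.

≈ lat -28°, lon -16°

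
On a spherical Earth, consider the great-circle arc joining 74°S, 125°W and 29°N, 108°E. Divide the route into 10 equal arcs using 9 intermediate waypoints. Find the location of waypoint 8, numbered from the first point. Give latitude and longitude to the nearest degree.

≈ 4°N, 115°E

Convert each endpoint to a unit vector on the sphere (x = cos φ cos λ, y = cos φ sin λ, z = sin φ).
The central angle between the endpoints is δ = arccos(p₁·p₂) ≈ 2.228 rad (127.7°).
Interpolate at f = 8/10 with slerp weights a = sin((1−f)δ)/sin δ ≈ 0.545, b = sin(fδ)/sin δ ≈ 1.235.
p = a·p₁ + b·p₂ ≈ (-0.420, 0.904, 0.075); φ = arcsin(p_z) ≈ 4.32°, λ = atan2(p_y, p_x) ≈ 114.90°.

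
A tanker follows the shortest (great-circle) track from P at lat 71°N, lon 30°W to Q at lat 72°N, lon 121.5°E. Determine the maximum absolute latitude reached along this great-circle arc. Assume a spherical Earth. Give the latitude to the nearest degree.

≈ 85°N

The great circle lies in the plane with unit normal n̂ = (p₁ × p₂)/|p₁ × p₂|.
Here n̂_z ≈ +0.082; the vertex latitude is φ_max = arccos|n̂_z| ≈ 85.3°.
Check via Clairaut: cos φ_max = |cos φ₁| · sin C = cos(71.0°)·sin(14.6°) ≈ 0.082, again giving ≈ 85.3°.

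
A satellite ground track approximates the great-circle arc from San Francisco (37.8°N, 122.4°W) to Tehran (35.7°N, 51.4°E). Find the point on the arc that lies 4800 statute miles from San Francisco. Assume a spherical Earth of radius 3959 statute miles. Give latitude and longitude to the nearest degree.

≈ 72°N, 41°E

Write both endpoints as unit vectors p₁, p₂ with components (cos φ cos λ, cos φ sin λ, sin φ).
The central angle between the endpoints is δ = arccos(p₁·p₂) ≈ 1.855 rad (106.3°). The total great-circle distance is δ·R ≈ 1.855 × 3959 ≈ 7343 mi, so the target fraction is f = 4800/7343 ≈ 0.654.
Interpolate at f ≈ 0.654 with slerp weights a = sin((1−f)δ)/sin δ ≈ 0.624, b = sin(fδ)/sin δ ≈ 0.976.
p = a·p₁ + b·p₂ ≈ (0.230, 0.203, 0.952); φ = arcsin(p_z) ≈ 72.15°, λ = atan2(p_y, p_x) ≈ 41.40°.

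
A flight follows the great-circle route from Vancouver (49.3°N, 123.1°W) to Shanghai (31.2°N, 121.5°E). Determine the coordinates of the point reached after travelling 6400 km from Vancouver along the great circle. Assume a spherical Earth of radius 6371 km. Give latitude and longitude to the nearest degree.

≈ 49°N, 143°E

Convert each endpoint to a unit vector on the sphere (x = cos φ cos λ, y = cos φ sin λ, z = sin φ).
The central angle between the endpoints is δ = arccos(p₁·p₂) ≈ 1.417 rad (81.2°). The total great-circle distance is δ·R ≈ 1.417 × 6371 ≈ 9026 km, so the target fraction is f = 6400/9026 ≈ 0.709.
Interpolate at f ≈ 0.709 with slerp weights a = sin((1−f)δ)/sin δ ≈ 0.405, b = sin(fδ)/sin δ ≈ 0.854.
p = a·p₁ + b·p₂ ≈ (-0.526, 0.401, 0.750); φ = arcsin(p_z) ≈ 48.57°, λ = atan2(p_y, p_x) ≈ 142.65°.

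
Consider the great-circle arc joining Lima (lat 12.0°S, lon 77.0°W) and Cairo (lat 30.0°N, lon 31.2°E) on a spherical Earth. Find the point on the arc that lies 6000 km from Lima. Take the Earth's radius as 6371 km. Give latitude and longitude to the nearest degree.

Convert each endpoint to a unit vector on the sphere (x = cos φ cos λ, y = cos φ sin λ, z = sin φ).
The central angle between the endpoints is δ = arccos(p₁·p₂) ≈ 1.948 rad (111.6°). The total great-circle distance is δ·R ≈ 1.948 × 6371 ≈ 12412 km, so the target fraction is f = 6000/12412 ≈ 0.483.
Interpolate at f ≈ 0.483 with slerp weights a = sin((1−f)δ)/sin δ ≈ 0.909, b = sin(fδ)/sin δ ≈ 0.870.
p = a·p₁ + b·p₂ ≈ (0.844, -0.476, 0.246); φ = arcsin(p_z) ≈ 14.24°, λ = atan2(p_y, p_x) ≈ -29.42°.

≈ lat 14°N, lon 29°W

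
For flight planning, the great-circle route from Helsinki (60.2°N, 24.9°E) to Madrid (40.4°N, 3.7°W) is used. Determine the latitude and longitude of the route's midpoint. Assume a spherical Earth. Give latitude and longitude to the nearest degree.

≈ (51°N, 8°E)

Convert each endpoint to a unit vector on the sphere (x = cos φ cos λ, y = cos φ sin λ, z = sin φ).
The central angle between the endpoints is δ = arccos(p₁·p₂) ≈ 0.463 rad (26.5°).
Interpolate at f = 1/2 with slerp weights a = sin((1−f)δ)/sin δ ≈ 0.514, b = sin(fδ)/sin δ ≈ 0.514.
p = a·p₁ + b·p₂ ≈ (0.622, 0.082, 0.779); φ = arcsin(p_z) ≈ 51.14°, λ = atan2(p_y, p_x) ≈ 7.53°.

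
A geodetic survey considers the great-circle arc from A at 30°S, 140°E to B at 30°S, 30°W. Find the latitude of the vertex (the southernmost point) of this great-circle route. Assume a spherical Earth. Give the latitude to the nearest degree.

The great circle lies in the plane with unit normal n̂ = (p₁ × p₂)/|p₁ × p₂|.
Here n̂_z ≈ -0.149; the vertex latitude is φ_max = arccos|n̂_z| ≈ 81.4°.
Check via Clairaut: cos φ_max = |cos φ₁| · sin C = cos(30.0°)·sin(170.1°) ≈ 0.149, again giving ≈ 81.4°.

≈ 81°S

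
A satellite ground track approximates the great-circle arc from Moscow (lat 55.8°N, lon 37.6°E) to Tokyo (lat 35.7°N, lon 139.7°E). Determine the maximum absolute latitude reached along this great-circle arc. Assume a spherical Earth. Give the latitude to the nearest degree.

The great circle lies in the plane with unit normal n̂ = (p₁ × p₂)/|p₁ × p₂|.
Here n̂_z ≈ +0.484; the vertex latitude is φ_max = arccos|n̂_z| ≈ 61.1°.
Check via Clairaut: cos φ_max = |cos φ₁| · sin C = cos(55.8°)·sin(59.4°) ≈ 0.484, again giving ≈ 61.1°.

≈ 61°N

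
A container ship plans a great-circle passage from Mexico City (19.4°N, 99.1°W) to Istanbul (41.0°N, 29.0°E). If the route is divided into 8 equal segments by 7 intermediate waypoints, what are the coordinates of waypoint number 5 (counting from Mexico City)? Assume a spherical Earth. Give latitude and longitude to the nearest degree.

≈ (55°N, 27°W)

Convert each endpoint to a unit vector on the sphere (x = cos φ cos λ, y = cos φ sin λ, z = sin φ).
The central angle between the endpoints is δ = arccos(p₁·p₂) ≈ 1.794 rad (102.8°).
Interpolate at f = 5/8 with slerp weights a = sin((1−f)δ)/sin δ ≈ 0.639, b = sin(fδ)/sin δ ≈ 0.924.
p = a·p₁ + b·p₂ ≈ (0.514, -0.257, 0.818); φ = arcsin(p_z) ≈ 54.90°, λ = atan2(p_y, p_x) ≈ -26.57°.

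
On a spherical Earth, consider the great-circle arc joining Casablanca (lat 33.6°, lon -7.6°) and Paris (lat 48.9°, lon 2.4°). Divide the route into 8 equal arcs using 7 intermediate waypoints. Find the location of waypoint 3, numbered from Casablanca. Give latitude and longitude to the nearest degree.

≈ lat 39°, lon -4°

Write both endpoints as unit vectors p₁, p₂ with components (cos φ cos λ, cos φ sin λ, sin φ).
The central angle between the endpoints is δ = arccos(p₁·p₂) ≈ 0.297 rad (17.0°).
Interpolate at f = 3/8 with slerp weights a = sin((1−f)δ)/sin δ ≈ 0.631, b = sin(fδ)/sin δ ≈ 0.380.
p = a·p₁ + b·p₂ ≈ (0.770, -0.059, 0.635); φ = arcsin(p_z) ≈ 39.43°, λ = atan2(p_y, p_x) ≈ -4.38°.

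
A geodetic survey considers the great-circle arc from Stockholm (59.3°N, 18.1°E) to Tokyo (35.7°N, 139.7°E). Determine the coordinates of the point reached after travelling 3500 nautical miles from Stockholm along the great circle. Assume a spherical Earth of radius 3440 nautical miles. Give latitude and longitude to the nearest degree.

The haversine formula gives a central angle δ ≈ 1.282 rad (73.5°) between the endpoints. The total great-circle distance is δ·R ≈ 1.282 × 3440 ≈ 4411 nmi, so the target fraction is f = 3500/4411 ≈ 0.793.
Interpolate at f ≈ 0.793 with slerp weights a = sin((1−f)δ)/sin δ ≈ 0.273, b = sin(fδ)/sin δ ≈ 0.887.
p = a·p₁ + b·p₂ ≈ (-0.417, 0.509, 0.753); φ = arcsin(p_z) ≈ 48.82°, λ = atan2(p_y, p_x) ≈ 129.31°.

≈ 49°N, 129°E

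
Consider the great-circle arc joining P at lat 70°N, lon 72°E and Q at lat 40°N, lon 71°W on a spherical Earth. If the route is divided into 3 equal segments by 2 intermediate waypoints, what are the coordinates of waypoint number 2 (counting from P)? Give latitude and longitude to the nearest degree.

From cos δ = sin φ₁ sin φ₂ + cos φ₁ cos φ₂ cos Δλ, the central angle is δ ≈ 1.165 rad (66.7°).
Interpolate at f = 2/3 with slerp weights a = sin((1−f)δ)/sin δ ≈ 0.412, b = sin(fδ)/sin δ ≈ 0.763.
p = a·p₁ + b·p₂ ≈ (0.234, -0.418, 0.878); φ = arcsin(p_z) ≈ 61.36°, λ = atan2(p_y, p_x) ≈ -60.81°.

≈ lat 61°N, lon 61°W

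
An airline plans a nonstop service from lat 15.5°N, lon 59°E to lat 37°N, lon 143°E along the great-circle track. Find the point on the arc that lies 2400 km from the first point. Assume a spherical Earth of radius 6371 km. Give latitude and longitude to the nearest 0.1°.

The haversine formula gives a central angle δ ≈ 1.327 rad (76.0°) between the endpoints. The total great-circle distance is δ·R ≈ 1.327 × 6371 ≈ 8455 km, so the target fraction is f = 2400/8455 ≈ 0.284.
Interpolate at f ≈ 0.284 with slerp weights a = sin((1−f)δ)/sin δ ≈ 0.838, b = sin(fδ)/sin δ ≈ 0.379.
p = a·p₁ + b·p₂ ≈ (0.174, 0.875, 0.452); φ = arcsin(p_z) ≈ 26.88°, λ = atan2(p_y, p_x) ≈ 78.73°.

≈ lat 26.9°N, lon 78.7°E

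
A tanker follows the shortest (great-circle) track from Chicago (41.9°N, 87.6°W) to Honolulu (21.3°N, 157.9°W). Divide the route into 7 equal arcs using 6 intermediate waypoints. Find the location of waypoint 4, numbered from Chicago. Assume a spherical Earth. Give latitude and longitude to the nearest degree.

≈ 35°N, 132°W

Write both endpoints as unit vectors p₁, p₂ with components (cos φ cos λ, cos φ sin λ, sin φ).
The central angle between the endpoints is δ = arccos(p₁·p₂) ≈ 1.074 rad (61.6°).
Interpolate at f = 4/7 with slerp weights a = sin((1−f)δ)/sin δ ≈ 0.505, b = sin(fδ)/sin δ ≈ 0.655.
p = a·p₁ + b·p₂ ≈ (-0.550, -0.605, 0.575); φ = arcsin(p_z) ≈ 35.13°, λ = atan2(p_y, p_x) ≈ -132.24°.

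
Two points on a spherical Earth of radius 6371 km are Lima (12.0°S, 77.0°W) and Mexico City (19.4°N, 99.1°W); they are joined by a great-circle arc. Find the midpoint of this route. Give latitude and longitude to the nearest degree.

The haversine formula gives a central angle δ ≈ 0.667 rad (38.2°) between the endpoints.
Interpolate at f = 1/2 with slerp weights a = sin((1−f)δ)/sin δ ≈ 0.529, b = sin(fδ)/sin δ ≈ 0.529.
p = a·p₁ + b·p₂ ≈ (0.037, -0.997, 0.066); φ = arcsin(p_z) ≈ 3.77°, λ = atan2(p_y, p_x) ≈ -87.85°.

≈ 4°N, 88°W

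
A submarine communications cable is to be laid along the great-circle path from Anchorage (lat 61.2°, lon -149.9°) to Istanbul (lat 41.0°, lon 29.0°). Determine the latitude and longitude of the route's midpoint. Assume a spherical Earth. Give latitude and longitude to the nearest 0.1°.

≈ lat 79.9°, lon 27.1°

Convert each endpoint to a unit vector on the sphere (x = cos φ cos λ, y = cos φ sin λ, z = sin φ).
The central angle between the endpoints is δ = arccos(p₁·p₂) ≈ 1.358 rad (77.8°).
Interpolate at f = 1/2 with slerp weights a = sin((1−f)δ)/sin δ ≈ 0.642, b = sin(fδ)/sin δ ≈ 0.642.
p = a·p₁ + b·p₂ ≈ (0.156, 0.080, 0.984); φ = arcsin(p_z) ≈ 79.89°, λ = atan2(p_y, p_x) ≈ 27.06°.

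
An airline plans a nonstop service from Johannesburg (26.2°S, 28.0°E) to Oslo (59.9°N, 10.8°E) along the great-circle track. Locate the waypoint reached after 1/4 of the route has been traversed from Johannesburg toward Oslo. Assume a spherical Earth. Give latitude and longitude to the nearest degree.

≈ (5°S, 25°E)

Write both endpoints as unit vectors p₁, p₂ with components (cos φ cos λ, cos φ sin λ, sin φ).
The central angle between the endpoints is δ = arccos(p₁·p₂) ≈ 1.523 rad (87.3°).
Interpolate at f = 1/4 with slerp weights a = sin((1−f)δ)/sin δ ≈ 0.911, b = sin(fδ)/sin δ ≈ 0.372.
p = a·p₁ + b·p₂ ≈ (0.905, 0.419, -0.080); φ = arcsin(p_z) ≈ -4.60°, λ = atan2(p_y, p_x) ≈ 24.83°.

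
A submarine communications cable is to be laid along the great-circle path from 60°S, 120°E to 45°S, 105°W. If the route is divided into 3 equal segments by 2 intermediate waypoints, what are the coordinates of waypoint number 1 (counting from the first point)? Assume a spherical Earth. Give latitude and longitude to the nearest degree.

The haversine formula gives a central angle δ ≈ 1.200 rad (68.8°) between the endpoints.
Interpolate at f = 1/3 with slerp weights a = sin((1−f)δ)/sin δ ≈ 0.770, b = sin(fδ)/sin δ ≈ 0.418.
p = a·p₁ + b·p₂ ≈ (-0.269, 0.048, -0.962); φ = arcsin(p_z) ≈ -74.15°, λ = atan2(p_y, p_x) ≈ 169.90°.

≈ 74°S, 170°E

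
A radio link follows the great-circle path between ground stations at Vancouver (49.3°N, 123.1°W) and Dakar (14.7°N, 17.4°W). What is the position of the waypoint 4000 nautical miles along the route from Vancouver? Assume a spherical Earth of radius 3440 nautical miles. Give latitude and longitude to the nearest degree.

Convert each endpoint to a unit vector on the sphere (x = cos φ cos λ, y = cos φ sin λ, z = sin φ).
The central angle between the endpoints is δ = arccos(p₁·p₂) ≈ 1.549 rad (88.8°). The total great-circle distance is δ·R ≈ 1.549 × 3440 ≈ 5329 nmi, so the target fraction is f = 4000/5329 ≈ 0.751.
Interpolate at f ≈ 0.751 with slerp weights a = sin((1−f)δ)/sin δ ≈ 0.377, b = sin(fδ)/sin δ ≈ 0.918.
p = a·p₁ + b·p₂ ≈ (0.713, -0.471, 0.519); φ = arcsin(p_z) ≈ 31.24°, λ = atan2(p_y, p_x) ≈ -33.46°.

≈ 31°N, 33°W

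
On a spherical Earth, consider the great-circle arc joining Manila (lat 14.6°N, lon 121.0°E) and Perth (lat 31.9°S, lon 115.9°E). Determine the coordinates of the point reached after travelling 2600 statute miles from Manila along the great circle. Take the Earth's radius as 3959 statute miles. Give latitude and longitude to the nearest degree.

Write both endpoints as unit vectors p₁, p₂ with components (cos φ cos λ, cos φ sin λ, sin φ).
The central angle between the endpoints is δ = arccos(p₁·p₂) ≈ 0.816 rad (46.8°). The total great-circle distance is δ·R ≈ 0.816 × 3959 ≈ 3231 mi, so the target fraction is f = 2600/3231 ≈ 0.805.
Interpolate at f ≈ 0.805 with slerp weights a = sin((1−f)δ)/sin δ ≈ 0.218, b = sin(fδ)/sin δ ≈ 0.838.
p = a·p₁ + b·p₂ ≈ (-0.419, 0.821, -0.388); φ = arcsin(p_z) ≈ -22.83°, λ = atan2(p_y, p_x) ≈ 117.06°.

≈ lat 23°S, lon 117°E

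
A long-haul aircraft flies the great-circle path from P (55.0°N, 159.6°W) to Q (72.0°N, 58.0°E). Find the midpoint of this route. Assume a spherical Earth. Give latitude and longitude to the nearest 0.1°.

The haversine formula gives a central angle δ ≈ 0.878 rad (50.3°) between the endpoints.
Interpolate at f = 1/2 with slerp weights a = sin((1−f)δ)/sin δ ≈ 0.552, b = sin(fδ)/sin δ ≈ 0.552.
p = a·p₁ + b·p₂ ≈ (-0.207, 0.034, 0.978); φ = arcsin(p_z) ≈ 77.92°, λ = atan2(p_y, p_x) ≈ 170.56°.

≈ (77.9°N, 170.6°E)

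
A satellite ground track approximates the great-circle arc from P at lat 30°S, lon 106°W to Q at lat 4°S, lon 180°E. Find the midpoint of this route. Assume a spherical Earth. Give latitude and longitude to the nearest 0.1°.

Write both endpoints as unit vectors p₁, p₂ with components (cos φ cos λ, cos φ sin λ, sin φ).
The central angle between the endpoints is δ = arccos(p₁·p₂) ≈ 1.294 rad (74.2°).
Interpolate at f = 1/2 with slerp weights a = sin((1−f)δ)/sin δ ≈ 0.627, b = sin(fδ)/sin δ ≈ 0.627.
p = a·p₁ + b·p₂ ≈ (-0.775, -0.522, -0.357); φ = arcsin(p_z) ≈ -20.92°, λ = atan2(p_y, p_x) ≈ -146.04°.

≈ lat 20.9°S, lon 146.0°W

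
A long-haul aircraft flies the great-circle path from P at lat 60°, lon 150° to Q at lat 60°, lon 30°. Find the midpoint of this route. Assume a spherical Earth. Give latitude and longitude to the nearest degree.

≈ lat 74°, lon 90°

Write both endpoints as unit vectors p₁, p₂ with components (cos φ cos λ, cos φ sin λ, sin φ).
The central angle between the endpoints is δ = arccos(p₁·p₂) ≈ 0.896 rad (51.3°).
Interpolate at f = 1/2 with slerp weights a = sin((1−f)δ)/sin δ ≈ 0.555, b = sin(fδ)/sin δ ≈ 0.555.
p = a·p₁ + b·p₂ ≈ (0.000, 0.277, 0.961); φ = arcsin(p_z) ≈ 73.90°, λ = atan2(p_y, p_x) ≈ 90.00°.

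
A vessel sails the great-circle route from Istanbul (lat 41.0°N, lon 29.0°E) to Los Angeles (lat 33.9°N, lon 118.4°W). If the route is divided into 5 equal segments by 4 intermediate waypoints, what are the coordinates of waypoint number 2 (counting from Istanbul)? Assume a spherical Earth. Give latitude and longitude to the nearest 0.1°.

≈ lat 69.2°N, lon 25.5°W

Convert each endpoint to a unit vector on the sphere (x = cos φ cos λ, y = cos φ sin λ, z = sin φ).
The central angle between the endpoints is δ = arccos(p₁·p₂) ≈ 1.733 rad (99.3°).
Interpolate at f = 2/5 with slerp weights a = sin((1−f)δ)/sin δ ≈ 0.874, b = sin(fδ)/sin δ ≈ 0.648.
p = a·p₁ + b·p₂ ≈ (0.321, -0.153, 0.935); φ = arcsin(p_z) ≈ 69.16°, λ = atan2(p_y, p_x) ≈ -25.48°.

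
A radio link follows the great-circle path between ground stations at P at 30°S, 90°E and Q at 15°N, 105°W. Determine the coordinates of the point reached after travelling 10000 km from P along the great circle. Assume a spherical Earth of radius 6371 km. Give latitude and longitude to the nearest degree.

≈ 37°S, 154°W

Write both endpoints as unit vectors p₁, p₂ with components (cos φ cos λ, cos φ sin λ, sin φ).
The central angle between the endpoints is δ = arccos(p₁·p₂) ≈ 2.786 rad (159.6°). The total great-circle distance is δ·R ≈ 2.786 × 6371 ≈ 17749 km, so the target fraction is f = 10000/17749 ≈ 0.563.
Interpolate at f ≈ 0.563 with slerp weights a = sin((1−f)δ)/sin δ ≈ 2.693, b = sin(fδ)/sin δ ≈ 2.872.
p = a·p₁ + b·p₂ ≈ (-0.718, -0.347, -0.603); φ = arcsin(p_z) ≈ -37.11°, λ = atan2(p_y, p_x) ≈ -154.21°.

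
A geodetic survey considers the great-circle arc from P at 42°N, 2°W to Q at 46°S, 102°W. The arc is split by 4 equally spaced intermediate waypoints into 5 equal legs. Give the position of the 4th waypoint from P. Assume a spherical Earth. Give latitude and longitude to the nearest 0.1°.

≈ 31.3°S, 75.9°W

From cos δ = sin φ₁ sin φ₂ + cos φ₁ cos φ₂ cos Δλ, the central angle is δ ≈ 2.178 rad (124.8°).
Interpolate at f = 4/5 with slerp weights a = sin((1−f)δ)/sin δ ≈ 0.514, b = sin(fδ)/sin δ ≈ 1.200.
p = a·p₁ + b·p₂ ≈ (0.208, -0.829, -0.519); φ = arcsin(p_z) ≈ -31.28°, λ = atan2(p_y, p_x) ≈ -75.88°.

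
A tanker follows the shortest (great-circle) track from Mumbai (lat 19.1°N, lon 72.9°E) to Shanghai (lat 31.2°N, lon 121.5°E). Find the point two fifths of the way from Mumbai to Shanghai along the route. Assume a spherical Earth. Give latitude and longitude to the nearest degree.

≈ lat 26°N, lon 91°E

Write both endpoints as unit vectors p₁, p₂ with components (cos φ cos λ, cos φ sin λ, sin φ).
The central angle between the endpoints is δ = arccos(p₁·p₂) ≈ 0.790 rad (45.2°).
Interpolate at f = 2/5 with slerp weights a = sin((1−f)δ)/sin δ ≈ 0.643, b = sin(fδ)/sin δ ≈ 0.437.
p = a·p₁ + b·p₂ ≈ (-0.017, 0.899, 0.437); φ = arcsin(p_z) ≈ 25.90°, λ = atan2(p_y, p_x) ≈ 91.08°.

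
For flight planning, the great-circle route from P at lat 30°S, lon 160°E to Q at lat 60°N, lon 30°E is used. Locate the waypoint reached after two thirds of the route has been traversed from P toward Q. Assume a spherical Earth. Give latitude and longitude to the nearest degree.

From cos δ = sin φ₁ sin φ₂ + cos φ₁ cos φ₂ cos Δλ, the central angle is δ ≈ 2.362 rad (135.3°).
Interpolate at f = 2/3 with slerp weights a = sin((1−f)δ)/sin δ ≈ 1.008, b = sin(fδ)/sin δ ≈ 1.423.
p = a·p₁ + b·p₂ ≈ (-0.204, 0.654, 0.728); φ = arcsin(p_z) ≈ 46.73°, λ = atan2(p_y, p_x) ≈ 107.34°.

≈ lat 47°N, lon 107°E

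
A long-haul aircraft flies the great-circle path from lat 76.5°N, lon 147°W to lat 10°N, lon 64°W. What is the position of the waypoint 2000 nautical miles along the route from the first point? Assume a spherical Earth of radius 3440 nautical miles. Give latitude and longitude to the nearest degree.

≈ lat 53°N, lon 80°W

Write both endpoints as unit vectors p₁, p₂ with components (cos φ cos λ, cos φ sin λ, sin φ).
The central angle between the endpoints is δ = arccos(p₁·p₂) ≈ 1.373 rad (78.6°). The total great-circle distance is δ·R ≈ 1.373 × 3440 ≈ 4722 nmi, so the target fraction is f = 2000/4722 ≈ 0.424.
Interpolate at f ≈ 0.424 with slerp weights a = sin((1−f)δ)/sin δ ≈ 0.725, b = sin(fδ)/sin δ ≈ 0.560.
p = a·p₁ + b·p₂ ≈ (0.100, -0.588, 0.803); φ = arcsin(p_z) ≈ 53.38°, λ = atan2(p_y, p_x) ≈ -80.37°.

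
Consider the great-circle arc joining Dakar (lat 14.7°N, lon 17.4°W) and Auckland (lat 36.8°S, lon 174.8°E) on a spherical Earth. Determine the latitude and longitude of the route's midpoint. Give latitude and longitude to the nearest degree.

≈ lat 54°S, lon 60°W

Convert each endpoint to a unit vector on the sphere (x = cos φ cos λ, y = cos φ sin λ, z = sin φ).
The central angle between the endpoints is δ = arccos(p₁·p₂) ≈ 2.712 rad (155.4°).
Interpolate at f = 1/2 with slerp weights a = sin((1−f)δ)/sin δ ≈ 2.345, b = sin(fδ)/sin δ ≈ 2.345.
p = a·p₁ + b·p₂ ≈ (0.294, -0.508, -0.809); φ = arcsin(p_z) ≈ -54.05°, λ = atan2(p_y, p_x) ≈ -59.91°.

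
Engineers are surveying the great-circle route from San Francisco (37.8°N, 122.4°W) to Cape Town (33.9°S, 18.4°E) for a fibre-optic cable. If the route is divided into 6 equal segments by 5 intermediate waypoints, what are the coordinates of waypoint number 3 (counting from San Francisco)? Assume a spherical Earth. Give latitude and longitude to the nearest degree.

Convert each endpoint to a unit vector on the sphere (x = cos φ cos λ, y = cos φ sin λ, z = sin φ).
The central angle between the endpoints is δ = arccos(p₁·p₂) ≈ 2.587 rad (148.2°).
Interpolate at f = 3/6 with slerp weights a = sin((1−f)δ)/sin δ ≈ 1.826, b = sin(fδ)/sin δ ≈ 1.826.
p = a·p₁ + b·p₂ ≈ (0.665, -0.740, 0.101); φ = arcsin(p_z) ≈ 5.78°, λ = atan2(p_y, p_x) ≈ -48.05°.

≈ 6°N, 48°W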